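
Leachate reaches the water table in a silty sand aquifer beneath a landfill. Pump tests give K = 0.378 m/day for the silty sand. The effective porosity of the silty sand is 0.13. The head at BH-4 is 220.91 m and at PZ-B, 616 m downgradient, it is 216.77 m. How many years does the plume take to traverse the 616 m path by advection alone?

Hydraulic gradient i = (220.91 − 216.77) / 616 = 4.14 / 616 = 0.006721.
Darcy flux q = K · i = 0.3780 × 0.006721 = 0.002540 m/day.
Seepage velocity v = q / n_e = 0.002540 / 0.13 = 0.01954 m/day.
Travel time t = L / v = 616 / 0.01954 = 31522 days = 86.30 years.

86.3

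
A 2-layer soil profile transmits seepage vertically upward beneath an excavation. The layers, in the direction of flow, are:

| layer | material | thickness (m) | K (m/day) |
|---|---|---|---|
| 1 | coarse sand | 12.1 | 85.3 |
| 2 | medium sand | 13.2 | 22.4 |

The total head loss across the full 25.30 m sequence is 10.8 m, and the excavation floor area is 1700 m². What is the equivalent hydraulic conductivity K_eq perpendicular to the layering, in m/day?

Flow is perpendicular to layering, so the layers act in series and the equivalent K is the thickness-weighted harmonic mean.
Total thickness L = 12.1 + 13.2 = 25.30 m.
Σ(b_i/K_i) = 12.1/85.3 + 13.2/22.4 = 0.7311 d.
K_eq = L / Σ(b_i/K_i) = 25.30 / 0.7311 = 34.60 m/day.

34.6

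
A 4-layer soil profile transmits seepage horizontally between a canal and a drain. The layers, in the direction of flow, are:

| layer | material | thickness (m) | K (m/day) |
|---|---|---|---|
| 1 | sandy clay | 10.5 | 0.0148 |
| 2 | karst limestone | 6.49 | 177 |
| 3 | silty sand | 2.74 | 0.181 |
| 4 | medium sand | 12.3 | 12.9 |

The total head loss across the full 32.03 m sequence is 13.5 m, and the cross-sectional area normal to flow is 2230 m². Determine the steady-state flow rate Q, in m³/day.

41.5

Flow is perpendicular to layering, so the layers act in series and the equivalent K is the thickness-weighted harmonic mean.
Total thickness L = 10.5 + 6.49 + 2.74 + 12.3 = 32.03 m.
Σ(b_i/K_i) = 10.5/0.0148 + 6.49/177 + 2.74/0.181 + 12.3/12.9 = 725.6 d.
K_eq = L / Σ(b_i/K_i) = 32.03 / 725.6 = 0.04414 m/day.
Q = K_eq · A · (Δh/L) = 0.04414 × 2230 × (13.5/32.03) = 41.49 m³/day.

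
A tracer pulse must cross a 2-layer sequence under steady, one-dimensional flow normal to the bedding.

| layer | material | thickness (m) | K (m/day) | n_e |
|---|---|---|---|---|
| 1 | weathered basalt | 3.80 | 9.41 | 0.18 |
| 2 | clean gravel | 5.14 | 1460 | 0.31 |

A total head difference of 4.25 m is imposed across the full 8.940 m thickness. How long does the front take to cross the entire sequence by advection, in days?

0.218

With flow normal to the layers, continuity requires the same specific discharge q through every layer.
Σ(b_i/K_i) = 3.80/9.41 + 5.14/1460 = 0.4073 d.
q = Δh / Σ(b_i/K_i) = 4.25 / 0.4073 = 10.43 m/day.
In each layer the seepage velocity is v_i = q/n_i, so the layer transit time is t_i = b_i·n_i / q:
  layer 1 (weathered basalt): t_1 = 3.80 × 0.18 / 10.43 = 0.06556 d
  layer 2 (clean gravel): t_2 = 5.14 × 0.31 / 10.43 = 0.1527 d
Total t = Σ t_i = 0.2183 days.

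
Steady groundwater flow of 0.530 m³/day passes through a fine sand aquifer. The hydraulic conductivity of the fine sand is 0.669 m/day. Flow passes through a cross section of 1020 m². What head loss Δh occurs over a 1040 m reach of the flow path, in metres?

From Q = K·A·i, i = Q / (K·A) = 0.530 / (0.6690 × 1020) = 0.0007767.
Head loss Δh = i · L = 0.0007767 × 1040 = 0.8078 m.

0.808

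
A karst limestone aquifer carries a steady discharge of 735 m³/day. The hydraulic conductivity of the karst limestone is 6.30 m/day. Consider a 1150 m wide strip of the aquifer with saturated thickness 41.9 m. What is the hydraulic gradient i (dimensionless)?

Cross-sectional area A = 1150 × 41.9 = 48185 m².
From Q = K·A·i, i = Q / (K·A) = 735 / (6.300 × 48185) = 0.002421.

0.00242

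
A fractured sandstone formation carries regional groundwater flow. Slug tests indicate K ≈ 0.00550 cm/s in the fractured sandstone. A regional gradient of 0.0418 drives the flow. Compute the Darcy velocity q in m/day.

Convert K: 0.00550 cm/s × 864 = 4.752 m/day.
Hydraulic gradient i = 0.0418.
Specific discharge q = K · i = 4.752 × 0.04180 = 0.1986 m/day.

0.199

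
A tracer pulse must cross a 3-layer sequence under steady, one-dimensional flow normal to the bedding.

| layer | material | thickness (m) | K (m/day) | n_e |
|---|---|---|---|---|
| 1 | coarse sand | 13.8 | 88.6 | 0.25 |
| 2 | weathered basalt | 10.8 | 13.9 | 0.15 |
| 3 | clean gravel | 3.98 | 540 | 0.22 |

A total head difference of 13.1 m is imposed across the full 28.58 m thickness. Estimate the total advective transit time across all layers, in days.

With flow normal to the layers, continuity requires the same specific discharge q through every layer.
Σ(b_i/K_i) = 13.8/88.6 + 10.8/13.9 + 3.98/540 = 0.9401 d.
q = Δh / Σ(b_i/K_i) = 13.1 / 0.9401 = 13.93 m/day.
In each layer the seepage velocity is v_i = q/n_i, so the layer transit time is t_i = b_i·n_i / q:
  layer 1 (coarse sand): t_1 = 13.8 × 0.25 / 13.93 = 0.2476 d
  layer 2 (weathered basalt): t_2 = 10.8 × 0.15 / 13.93 = 0.1163 d
  layer 3 (clean gravel): t_3 = 3.98 × 0.22 / 13.93 = 0.06284 d
Total t = Σ t_i = 0.4267 days.

0.427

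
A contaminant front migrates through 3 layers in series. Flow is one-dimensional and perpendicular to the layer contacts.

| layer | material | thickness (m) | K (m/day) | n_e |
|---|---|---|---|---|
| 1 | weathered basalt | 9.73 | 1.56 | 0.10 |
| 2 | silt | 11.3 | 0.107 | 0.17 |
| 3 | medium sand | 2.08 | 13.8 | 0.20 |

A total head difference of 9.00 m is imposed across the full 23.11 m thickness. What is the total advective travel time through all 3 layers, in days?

41.2

With flow normal to the layers, continuity requires the same specific discharge q through every layer.
Σ(b_i/K_i) = 9.73/1.56 + 11.3/0.107 + 2.08/13.8 = 112.0 d.
q = Δh / Σ(b_i/K_i) = 9.00 / 112.0 = 0.08036 m/day.
In each layer the seepage velocity is v_i = q/n_i, so the layer transit time is t_i = b_i·n_i / q:
  layer 1 (weathered basalt): t_1 = 9.73 × 0.10 / 0.08036 = 12.11 d
  layer 2 (silt): t_2 = 11.3 × 0.17 / 0.08036 = 23.90 d
  layer 3 (medium sand): t_3 = 2.08 × 0.20 / 0.08036 = 5.177 d
Total t = Σ t_i = 41.19 days.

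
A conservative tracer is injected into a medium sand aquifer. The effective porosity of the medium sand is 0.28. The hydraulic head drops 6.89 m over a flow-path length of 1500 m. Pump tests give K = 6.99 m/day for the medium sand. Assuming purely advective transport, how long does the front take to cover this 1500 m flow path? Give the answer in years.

Hydraulic gradient i = Δh / L = 6.89 / 1500 = 0.004593.
Darcy flux q = K · i = 6.990 × 0.004593 = 0.03211 m/day.
Seepage velocity v = q / n_e = 0.03211 / 0.28 = 0.1147 m/day.
Travel time t = L / v = 1500 / 0.1147 = 13081 days = 35.81 years.

35.8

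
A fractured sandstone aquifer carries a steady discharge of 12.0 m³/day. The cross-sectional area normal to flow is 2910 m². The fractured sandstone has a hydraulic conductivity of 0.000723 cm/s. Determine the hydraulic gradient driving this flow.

0.00660

Convert K: 0.000723 cm/s × 864 = 0.6247 m/day.
From Q = K·A·i, i = Q / (K·A) = 12.0 / (0.6247 × 2910) = 0.006601.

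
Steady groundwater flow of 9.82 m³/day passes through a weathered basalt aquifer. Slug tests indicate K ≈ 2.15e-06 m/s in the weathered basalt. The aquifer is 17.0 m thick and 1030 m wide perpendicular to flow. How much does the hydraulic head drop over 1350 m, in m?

Convert K: 2.15e-06 m/s × 86400 = 0.1858 m/day.
Cross-sectional area A = 1030 × 17.0 = 17510 m².
From Q = K·A·i, i = Q / (K·A) = 9.82 / (0.1858 × 17510) = 0.003019.
Head loss Δh = i · L = 0.003019 × 1350 = 4.076 m.

4.08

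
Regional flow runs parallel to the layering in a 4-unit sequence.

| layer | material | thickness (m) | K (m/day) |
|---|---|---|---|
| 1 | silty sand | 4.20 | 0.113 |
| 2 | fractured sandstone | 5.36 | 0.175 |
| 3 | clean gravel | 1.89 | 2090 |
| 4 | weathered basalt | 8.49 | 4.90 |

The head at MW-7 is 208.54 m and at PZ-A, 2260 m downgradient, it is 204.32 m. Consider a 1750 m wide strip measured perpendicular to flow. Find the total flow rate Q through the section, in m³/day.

13000

Flow is parallel to layering, so each bed carries its own Darcy discharge and the transmissivities add.
Σ(K_i·b_i) = 0.113×4.20 + 0.175×5.36 + 2090×1.89 + 4.90×8.49 = 3993 m²/day.
Hydraulic gradient i = (208.54 − 204.32) / 2260 = 4.22 / 2260 = 0.001867.
Q = Σ(K_i·b_i) · W · i = 3993 × 1750 × 0.001867 = 13048 m³/day.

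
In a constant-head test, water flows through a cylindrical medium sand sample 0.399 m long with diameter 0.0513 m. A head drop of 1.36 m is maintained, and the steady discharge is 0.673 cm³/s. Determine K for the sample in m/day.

Cross-sectional area A = π·(d/2)² = π × (0.0513/2)² = 0.002067 m².
Convert discharge: 0.673 cm³/s = 6.730e-07 m³/s.
Darcy's law rearranged: K = Q·L / (A·Δh) = 6.730e-07 × 0.399 / (0.002067 × 1.36) = 9.553e-05 m/s = 8.254 m/day.

8.25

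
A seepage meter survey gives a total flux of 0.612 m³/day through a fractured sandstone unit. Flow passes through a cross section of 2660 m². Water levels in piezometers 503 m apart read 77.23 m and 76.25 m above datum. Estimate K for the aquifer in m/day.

Hydraulic gradient i = (77.23 − 76.25) / 503 = 0.98 / 503 = 0.001948.
From Q = K·A·i, K = Q / (A·i) = 0.612 / (2660 × 0.001948) = 0.1181 m/day.

0.118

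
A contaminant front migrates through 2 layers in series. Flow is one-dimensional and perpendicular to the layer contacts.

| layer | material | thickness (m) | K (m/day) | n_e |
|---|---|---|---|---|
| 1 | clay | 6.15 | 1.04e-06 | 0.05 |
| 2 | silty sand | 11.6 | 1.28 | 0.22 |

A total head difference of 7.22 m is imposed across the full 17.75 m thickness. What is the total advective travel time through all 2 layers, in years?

6410

With flow normal to the layers, continuity requires the same specific discharge q through every layer.
Σ(b_i/K_i) = 6.15/1.04e-06 + 11.6/1.28 = 5.913e+06 d.
q = Δh / Σ(b_i/K_i) = 7.22 / 5.913e+06 = 1.221e-06 m/day.
In each layer the seepage velocity is v_i = q/n_i, so the layer transit time is t_i = b_i·n_i / q:
  layer 1 (clay): t_1 = 6.15 × 0.05 / 1.221e-06 = 2.519e+05 d
  layer 2 (silty sand): t_2 = 11.6 × 0.22 / 1.221e-06 = 2.090e+06 d
Total t = Σ t_i = 2.342e+06 days = 6412 years.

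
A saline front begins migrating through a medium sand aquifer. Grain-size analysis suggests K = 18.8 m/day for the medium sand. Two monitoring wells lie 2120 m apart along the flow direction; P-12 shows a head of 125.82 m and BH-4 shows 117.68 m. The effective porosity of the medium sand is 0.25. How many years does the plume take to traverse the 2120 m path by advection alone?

20.1

Hydraulic gradient i = (125.82 − 117.68) / 2120 = 8.14 / 2120 = 0.003840.
Darcy flux q = K · i = 18.80 × 0.003840 = 0.07218 m/day.
Seepage velocity v = q / n_e = 0.07218 / 0.25 = 0.2887 m/day.
Travel time t = L / v = 2120 / 0.2887 = 7342 days = 20.10 years.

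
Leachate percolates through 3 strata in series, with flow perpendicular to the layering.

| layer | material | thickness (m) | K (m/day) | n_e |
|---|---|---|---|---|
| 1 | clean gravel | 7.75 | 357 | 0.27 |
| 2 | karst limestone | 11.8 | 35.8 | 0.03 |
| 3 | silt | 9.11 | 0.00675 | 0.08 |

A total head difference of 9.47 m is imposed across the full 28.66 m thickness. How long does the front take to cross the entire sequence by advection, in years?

With flow normal to the layers, continuity requires the same specific discharge q through every layer.
Σ(b_i/K_i) = 7.75/357 + 11.8/35.8 + 9.11/0.00675 = 1350 d.
q = Δh / Σ(b_i/K_i) = 9.47 / 1350 = 0.007015 m/day.
In each layer the seepage velocity is v_i = q/n_i, so the layer transit time is t_i = b_i·n_i / q:
  layer 1 (clean gravel): t_1 = 7.75 × 0.27 / 0.007015 = 298.3 d
  layer 2 (karst limestone): t_2 = 11.8 × 0.03 / 0.007015 = 50.46 d
  layer 3 (silt): t_3 = 9.11 × 0.08 / 0.007015 = 103.9 d
Total t = Σ t_i = 452.6 days = 1.239 years.

1.24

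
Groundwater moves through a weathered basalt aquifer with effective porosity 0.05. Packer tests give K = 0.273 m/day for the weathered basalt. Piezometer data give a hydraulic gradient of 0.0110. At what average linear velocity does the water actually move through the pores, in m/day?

0.0601

Hydraulic gradient i = 0.0110.
Darcy flux q = K · i = 0.2730 × 0.01100 = 0.003003 m/day.
Seepage velocity v = q / n_e = 0.003003 / 0.05 = 0.06006 m/day.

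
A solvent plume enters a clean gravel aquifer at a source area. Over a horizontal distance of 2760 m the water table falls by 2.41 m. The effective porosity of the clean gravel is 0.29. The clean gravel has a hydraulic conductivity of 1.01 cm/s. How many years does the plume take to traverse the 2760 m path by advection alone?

2.88

Convert K: 1.01 cm/s × 864 = 872.6 m/day.
Hydraulic gradient i = Δh / L = 2.41 / 2760 = 0.0008732.
Darcy flux q = K · i = 872.6 × 0.0008732 = 0.7620 m/day.
Seepage velocity v = q / n_e = 0.7620 / 0.29 = 2.628 m/day.
Travel time t = L / v = 2760 / 2.628 = 1050 days = 2.876 years.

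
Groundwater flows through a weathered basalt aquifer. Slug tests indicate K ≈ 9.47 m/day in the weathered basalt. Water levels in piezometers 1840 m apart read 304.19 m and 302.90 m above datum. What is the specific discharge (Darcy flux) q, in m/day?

Hydraulic gradient i = (304.19 − 302.90) / 1840 = 1.29 / 1840 = 0.0007011.
Specific discharge q = K · i = 9.470 × 0.0007011 = 0.006639 m/day.

0.00664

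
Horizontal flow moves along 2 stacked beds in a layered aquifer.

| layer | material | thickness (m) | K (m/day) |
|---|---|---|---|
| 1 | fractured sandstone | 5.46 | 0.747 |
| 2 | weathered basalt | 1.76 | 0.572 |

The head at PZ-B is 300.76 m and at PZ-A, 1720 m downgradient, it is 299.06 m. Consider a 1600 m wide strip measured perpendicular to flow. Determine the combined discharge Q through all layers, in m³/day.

Flow is parallel to layering, so each bed carries its own Darcy discharge and the transmissivities add.
Σ(K_i·b_i) = 0.747×5.46 + 0.572×1.76 = 5.085 m²/day.
Hydraulic gradient i = (300.76 − 299.06) / 1720 = 1.7 / 1720 = 0.0009884.
Q = Σ(K_i·b_i) · W · i = 5.085 × 1600 × 0.0009884 = 8.042 m³/day.

8.04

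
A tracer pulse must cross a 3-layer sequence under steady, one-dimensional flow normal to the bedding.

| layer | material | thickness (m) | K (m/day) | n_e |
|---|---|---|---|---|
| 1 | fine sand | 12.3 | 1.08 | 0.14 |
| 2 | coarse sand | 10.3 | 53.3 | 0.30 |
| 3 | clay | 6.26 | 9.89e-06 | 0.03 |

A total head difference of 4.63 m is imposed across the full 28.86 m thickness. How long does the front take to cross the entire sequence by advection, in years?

1870

With flow normal to the layers, continuity requires the same specific discharge q through every layer.
Σ(b_i/K_i) = 12.3/1.08 + 10.3/53.3 + 6.26/9.89e-06 = 6.330e+05 d.
q = Δh / Σ(b_i/K_i) = 4.63 / 6.330e+05 = 7.315e-06 m/day.
In each layer the seepage velocity is v_i = q/n_i, so the layer transit time is t_i = b_i·n_i / q:
  layer 1 (fine sand): t_1 = 12.3 × 0.14 / 7.315e-06 = 2.354e+05 d
  layer 2 (coarse sand): t_2 = 10.3 × 0.30 / 7.315e-06 = 4.224e+05 d
  layer 3 (clay): t_3 = 6.26 × 0.03 / 7.315e-06 = 25674 d
Total t = Σ t_i = 6.835e+05 days = 1871 years.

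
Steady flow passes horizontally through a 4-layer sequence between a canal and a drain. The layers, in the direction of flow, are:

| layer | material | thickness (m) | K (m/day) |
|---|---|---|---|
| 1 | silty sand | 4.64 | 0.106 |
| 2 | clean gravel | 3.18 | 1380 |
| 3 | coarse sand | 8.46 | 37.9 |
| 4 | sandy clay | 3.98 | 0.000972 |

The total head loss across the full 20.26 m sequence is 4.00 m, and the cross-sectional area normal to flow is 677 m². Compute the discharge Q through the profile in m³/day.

0.654

Flow is perpendicular to layering, so the layers act in series and the equivalent K is the thickness-weighted harmonic mean.
Total thickness L = 4.64 + 3.18 + 8.46 + 3.98 = 20.26 m.
Σ(b_i/K_i) = 4.64/0.106 + 3.18/1380 + 8.46/37.9 + 3.98/0.000972 = 4139 d.
K_eq = L / Σ(b_i/K_i) = 20.26 / 4139 = 0.004895 m/day.
Q = K_eq · A · (Δh/L) = 0.004895 × 677 × (4.00/20.26) = 0.6543 m³/day.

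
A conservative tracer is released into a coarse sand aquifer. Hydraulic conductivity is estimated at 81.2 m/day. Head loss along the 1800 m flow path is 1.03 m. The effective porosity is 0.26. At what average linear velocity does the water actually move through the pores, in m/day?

0.179

Hydraulic gradient i = Δh / L = 1.03 / 1800 = 0.0005722.
Darcy flux q = K · i = 81.20 × 0.0005722 = 0.04646 m/day.
Seepage velocity v = q / n_e = 0.04646 / 0.26 = 0.1787 m/day.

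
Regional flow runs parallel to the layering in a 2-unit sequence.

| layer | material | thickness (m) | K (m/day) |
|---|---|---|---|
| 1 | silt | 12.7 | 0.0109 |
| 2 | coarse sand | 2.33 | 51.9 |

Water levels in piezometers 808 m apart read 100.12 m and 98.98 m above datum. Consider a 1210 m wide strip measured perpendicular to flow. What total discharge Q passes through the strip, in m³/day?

207

Flow is parallel to layering, so each bed carries its own Darcy discharge and the transmissivities add.
Σ(K_i·b_i) = 0.0109×12.7 + 51.9×2.33 = 121.1 m²/day.
Hydraulic gradient i = (100.12 − 98.98) / 808 = 1.14 / 808 = 0.001411.
Q = Σ(K_i·b_i) · W · i = 121.1 × 1210 × 0.001411 = 206.7 m³/day.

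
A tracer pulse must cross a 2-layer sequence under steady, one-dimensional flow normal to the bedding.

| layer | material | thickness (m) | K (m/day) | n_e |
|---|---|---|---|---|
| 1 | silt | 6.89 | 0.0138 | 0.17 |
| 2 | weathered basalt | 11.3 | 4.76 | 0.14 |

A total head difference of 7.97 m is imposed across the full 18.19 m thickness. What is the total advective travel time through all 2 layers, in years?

0.474

With flow normal to the layers, continuity requires the same specific discharge q through every layer.
Σ(b_i/K_i) = 6.89/0.0138 + 11.3/4.76 = 501.6 d.
q = Δh / Σ(b_i/K_i) = 7.97 / 501.6 = 0.01589 m/day.
In each layer the seepage velocity is v_i = q/n_i, so the layer transit time is t_i = b_i·n_i / q:
  layer 1 (silt): t_1 = 6.89 × 0.17 / 0.01589 = 73.72 d
  layer 2 (weathered basalt): t_2 = 11.3 × 0.14 / 0.01589 = 99.57 d
Total t = Σ t_i = 173.3 days = 0.4745 years.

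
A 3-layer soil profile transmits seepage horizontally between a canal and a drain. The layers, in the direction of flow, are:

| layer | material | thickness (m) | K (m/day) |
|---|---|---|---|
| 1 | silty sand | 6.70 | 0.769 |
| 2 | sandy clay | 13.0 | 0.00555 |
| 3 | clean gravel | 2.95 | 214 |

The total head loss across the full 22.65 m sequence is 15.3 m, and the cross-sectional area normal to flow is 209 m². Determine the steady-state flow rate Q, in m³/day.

Flow is perpendicular to layering, so the layers act in series and the equivalent K is the thickness-weighted harmonic mean.
Total thickness L = 6.70 + 13.0 + 2.95 = 22.65 m.
Σ(b_i/K_i) = 6.70/0.769 + 13.0/0.00555 + 2.95/214 = 2351 d.
K_eq = L / Σ(b_i/K_i) = 22.65 / 2351 = 0.009634 m/day.
Q = K_eq · A · (Δh/L) = 0.009634 × 209 × (15.3/22.65) = 1.360 m³/day.

1.36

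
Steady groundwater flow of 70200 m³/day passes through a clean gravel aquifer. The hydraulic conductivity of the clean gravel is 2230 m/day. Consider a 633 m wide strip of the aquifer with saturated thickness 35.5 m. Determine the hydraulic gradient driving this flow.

Cross-sectional area A = 633 × 35.5 = 22472 m².
From Q = K·A·i, i = Q / (K·A) = 70200 / (2230 × 22472) = 0.001401.

0.00140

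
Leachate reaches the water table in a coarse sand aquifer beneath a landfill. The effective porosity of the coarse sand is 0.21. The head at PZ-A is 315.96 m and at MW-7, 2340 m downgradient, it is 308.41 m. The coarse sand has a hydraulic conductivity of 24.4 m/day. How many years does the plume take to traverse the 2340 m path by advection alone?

Hydraulic gradient i = (315.96 − 308.41) / 2340 = 7.55 / 2340 = 0.003226.
Darcy flux q = K · i = 24.40 × 0.003226 = 0.07873 m/day.
Seepage velocity v = q / n_e = 0.07873 / 0.21 = 0.3749 m/day.
Travel time t = L / v = 2340 / 0.3749 = 6242 days = 17.09 years.

17.1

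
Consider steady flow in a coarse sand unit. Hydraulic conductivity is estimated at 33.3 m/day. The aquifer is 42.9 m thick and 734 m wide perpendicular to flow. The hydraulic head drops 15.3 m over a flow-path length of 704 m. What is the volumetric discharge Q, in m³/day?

22800

Cross-sectional area A = 734 × 42.9 = 31489 m².
Hydraulic gradient i = Δh / L = 15.3 / 704 = 0.02173.
Darcy's law: Q = K · A · i = 33.30 × 31489 × 0.02173 = 22789 m³/day.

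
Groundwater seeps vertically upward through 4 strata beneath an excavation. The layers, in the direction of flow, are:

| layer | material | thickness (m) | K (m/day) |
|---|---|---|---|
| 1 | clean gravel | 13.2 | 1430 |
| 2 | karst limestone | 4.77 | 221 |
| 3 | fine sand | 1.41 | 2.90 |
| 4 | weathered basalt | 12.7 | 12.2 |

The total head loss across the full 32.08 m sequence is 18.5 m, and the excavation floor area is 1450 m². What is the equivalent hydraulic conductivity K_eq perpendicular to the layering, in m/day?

Flow is perpendicular to layering, so the layers act in series and the equivalent K is the thickness-weighted harmonic mean.
Total thickness L = 13.2 + 4.77 + 1.41 + 12.7 = 32.08 m.
Σ(b_i/K_i) = 13.2/1430 + 4.77/221 + 1.41/2.90 + 12.7/12.2 = 1.558 d.
K_eq = L / Σ(b_i/K_i) = 32.08 / 1.558 = 20.59 m/day.

20.6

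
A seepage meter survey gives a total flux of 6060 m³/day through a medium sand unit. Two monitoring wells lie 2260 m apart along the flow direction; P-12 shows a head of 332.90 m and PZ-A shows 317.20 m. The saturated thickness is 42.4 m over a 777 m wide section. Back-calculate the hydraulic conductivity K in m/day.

Cross-sectional area A = 777 × 42.4 = 32945 m².
Hydraulic gradient i = (332.90 − 317.20) / 2260 = 15.7 / 2260 = 0.006947.
From Q = K·A·i, K = Q / (A·i) = 6060 / (32945 × 0.006947) = 26.48 m/day.

26.5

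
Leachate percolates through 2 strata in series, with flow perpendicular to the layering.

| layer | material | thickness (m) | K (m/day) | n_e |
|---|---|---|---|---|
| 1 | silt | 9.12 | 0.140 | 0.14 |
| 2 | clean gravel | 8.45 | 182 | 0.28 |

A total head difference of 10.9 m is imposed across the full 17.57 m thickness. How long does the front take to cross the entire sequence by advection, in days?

21.8

With flow normal to the layers, continuity requires the same specific discharge q through every layer.
Σ(b_i/K_i) = 9.12/0.140 + 8.45/182 = 65.19 d.
q = Δh / Σ(b_i/K_i) = 10.9 / 65.19 = 0.1672 m/day.
In each layer the seepage velocity is v_i = q/n_i, so the layer transit time is t_i = b_i·n_i / q:
  layer 1 (silt): t_1 = 9.12 × 0.14 / 0.1672 = 7.636 d
  layer 2 (clean gravel): t_2 = 8.45 × 0.28 / 0.1672 = 14.15 d
Total t = Σ t_i = 21.79 days.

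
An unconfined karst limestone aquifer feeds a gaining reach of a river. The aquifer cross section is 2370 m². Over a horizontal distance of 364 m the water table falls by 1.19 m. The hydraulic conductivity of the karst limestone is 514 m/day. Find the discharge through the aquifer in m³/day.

3980

Hydraulic gradient i = Δh / L = 1.19 / 364 = 0.003269.
Darcy's law: Q = K · A · i = 514.0 × 2370 × 0.003269 = 3983 m³/day.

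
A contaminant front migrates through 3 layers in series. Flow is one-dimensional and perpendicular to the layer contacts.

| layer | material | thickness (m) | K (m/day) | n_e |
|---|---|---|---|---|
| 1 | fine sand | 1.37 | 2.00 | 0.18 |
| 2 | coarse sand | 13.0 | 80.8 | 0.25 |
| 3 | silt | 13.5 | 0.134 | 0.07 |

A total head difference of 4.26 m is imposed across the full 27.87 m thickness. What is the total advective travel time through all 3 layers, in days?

With flow normal to the layers, continuity requires the same specific discharge q through every layer.
Σ(b_i/K_i) = 1.37/2.00 + 13.0/80.8 + 13.5/0.134 = 101.6 d.
q = Δh / Σ(b_i/K_i) = 4.26 / 101.6 = 0.04193 m/day.
In each layer the seepage velocity is v_i = q/n_i, so the layer transit time is t_i = b_i·n_i / q:
  layer 1 (fine sand): t_1 = 1.37 × 0.18 / 0.04193 = 5.881 d
  layer 2 (coarse sand): t_2 = 13.0 × 0.25 / 0.04193 = 77.51 d
  layer 3 (silt): t_3 = 13.5 × 0.07 / 0.04193 = 22.54 d
Total t = Σ t_i = 105.9 days.

106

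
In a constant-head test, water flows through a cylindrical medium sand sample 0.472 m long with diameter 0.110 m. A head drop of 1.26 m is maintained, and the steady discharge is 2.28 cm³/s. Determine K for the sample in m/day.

7.77

Cross-sectional area A = π·(d/2)² = π × (0.110/2)² = 0.009503 m².
Convert discharge: 2.28 cm³/s = 2.280e-06 m³/s.
Darcy's law rearranged: K = Q·L / (A·Δh) = 2.280e-06 × 0.472 / (0.009503 × 1.26) = 8.987e-05 m/s = 7.765 m/day.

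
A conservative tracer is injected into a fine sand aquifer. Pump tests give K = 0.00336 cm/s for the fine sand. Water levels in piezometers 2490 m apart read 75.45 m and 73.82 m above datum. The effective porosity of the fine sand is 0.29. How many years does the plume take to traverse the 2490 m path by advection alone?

1040

Convert K: 0.00336 cm/s × 864 = 2.903 m/day.
Hydraulic gradient i = (75.45 − 73.82) / 2490 = 1.63 / 2490 = 0.0006546.
Darcy flux q = K · i = 2.903 × 0.0006546 = 0.001900 m/day.
Seepage velocity v = q / n_e = 0.001900 / 0.29 = 0.006553 m/day.
Travel time t = L / v = 2490 / 0.006553 = 3.800e+05 days = 1040 years.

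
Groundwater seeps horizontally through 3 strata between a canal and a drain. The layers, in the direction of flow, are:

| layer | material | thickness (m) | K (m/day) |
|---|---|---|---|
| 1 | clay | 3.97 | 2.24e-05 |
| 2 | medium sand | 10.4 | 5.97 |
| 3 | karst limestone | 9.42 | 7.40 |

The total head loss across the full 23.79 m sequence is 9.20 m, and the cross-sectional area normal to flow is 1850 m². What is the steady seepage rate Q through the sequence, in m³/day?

0.0960

Flow is perpendicular to layering, so the layers act in series and the equivalent K is the thickness-weighted harmonic mean.
Total thickness L = 3.97 + 10.4 + 9.42 = 23.79 m.
Σ(b_i/K_i) = 3.97/2.24e-05 + 10.4/5.97 + 9.42/7.40 = 1.772e+05 d.
K_eq = L / Σ(b_i/K_i) = 23.79 / 1.772e+05 = 0.0001342 m/day.
Q = K_eq · A · (Δh/L) = 0.0001342 × 1850 × (9.20/23.79) = 0.09603 m³/day.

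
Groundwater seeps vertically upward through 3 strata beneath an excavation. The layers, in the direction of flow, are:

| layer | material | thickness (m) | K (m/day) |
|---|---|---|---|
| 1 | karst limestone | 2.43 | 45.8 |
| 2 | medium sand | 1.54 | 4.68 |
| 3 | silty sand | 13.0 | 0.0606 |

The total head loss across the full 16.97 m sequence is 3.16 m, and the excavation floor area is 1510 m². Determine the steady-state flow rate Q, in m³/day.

22.2

Flow is perpendicular to layering, so the layers act in series and the equivalent K is the thickness-weighted harmonic mean.
Total thickness L = 2.43 + 1.54 + 13.0 = 16.97 m.
Σ(b_i/K_i) = 2.43/45.8 + 1.54/4.68 + 13.0/0.0606 = 214.9 d.
K_eq = L / Σ(b_i/K_i) = 16.97 / 214.9 = 0.07897 m/day.
Q = K_eq · A · (Δh/L) = 0.07897 × 1510 × (3.16/16.97) = 22.20 m³/day.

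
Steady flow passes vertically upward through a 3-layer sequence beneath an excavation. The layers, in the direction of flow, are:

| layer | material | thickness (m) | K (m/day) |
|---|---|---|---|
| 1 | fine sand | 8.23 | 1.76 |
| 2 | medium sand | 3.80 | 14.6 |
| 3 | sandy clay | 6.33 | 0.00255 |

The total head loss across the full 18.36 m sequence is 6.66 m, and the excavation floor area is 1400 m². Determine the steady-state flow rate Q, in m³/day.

3.75

Flow is perpendicular to layering, so the layers act in series and the equivalent K is the thickness-weighted harmonic mean.
Total thickness L = 8.23 + 3.80 + 6.33 = 18.36 m.
Σ(b_i/K_i) = 8.23/1.76 + 3.80/14.6 + 6.33/0.00255 = 2487 d.
K_eq = L / Σ(b_i/K_i) = 18.36 / 2487 = 0.007382 m/day.
Q = K_eq · A · (Δh/L) = 0.007382 × 1400 × (6.66/18.36) = 3.749 m³/day.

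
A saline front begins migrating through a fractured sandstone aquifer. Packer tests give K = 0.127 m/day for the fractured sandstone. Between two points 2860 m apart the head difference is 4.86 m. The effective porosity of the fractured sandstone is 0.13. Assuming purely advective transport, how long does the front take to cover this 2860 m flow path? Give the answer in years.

4720

Hydraulic gradient i = Δh / L = 4.86 / 2860 = 0.001699.
Darcy flux q = K · i = 0.1270 × 0.001699 = 0.0002158 m/day.
Seepage velocity v = q / n_e = 0.0002158 / 0.13 = 0.001660 m/day.
Travel time t = L / v = 2860 / 0.001660 = 1.723e+06 days = 4717 years.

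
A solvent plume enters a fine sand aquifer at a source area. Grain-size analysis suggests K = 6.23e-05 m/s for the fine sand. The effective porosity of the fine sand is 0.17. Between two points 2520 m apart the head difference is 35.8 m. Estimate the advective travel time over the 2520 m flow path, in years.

15.3

Convert K: 6.23e-05 m/s × 86400 = 5.383 m/day.
Hydraulic gradient i = Δh / L = 35.8 / 2520 = 0.01421.
Darcy flux q = K · i = 5.383 × 0.01421 = 0.07647 m/day.
Seepage velocity v = q / n_e = 0.07647 / 0.17 = 0.4498 m/day.
Travel time t = L / v = 2520 / 0.4498 = 5602 days = 15.34 years.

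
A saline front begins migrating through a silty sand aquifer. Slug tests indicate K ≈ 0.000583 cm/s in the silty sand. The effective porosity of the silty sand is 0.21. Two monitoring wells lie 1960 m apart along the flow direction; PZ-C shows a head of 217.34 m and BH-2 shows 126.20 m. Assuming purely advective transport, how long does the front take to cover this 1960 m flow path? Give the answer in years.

Convert K: 0.000583 cm/s × 864 = 0.5037 m/day.
Hydraulic gradient i = (217.34 − 126.20) / 1960 = 91.14 / 1960 = 0.04650.
Darcy flux q = K · i = 0.5037 × 0.04650 = 0.02342 m/day.
Seepage velocity v = q / n_e = 0.02342 / 0.21 = 0.1115 m/day.
Travel time t = L / v = 1960 / 0.1115 = 17573 days = 48.11 years.

48.1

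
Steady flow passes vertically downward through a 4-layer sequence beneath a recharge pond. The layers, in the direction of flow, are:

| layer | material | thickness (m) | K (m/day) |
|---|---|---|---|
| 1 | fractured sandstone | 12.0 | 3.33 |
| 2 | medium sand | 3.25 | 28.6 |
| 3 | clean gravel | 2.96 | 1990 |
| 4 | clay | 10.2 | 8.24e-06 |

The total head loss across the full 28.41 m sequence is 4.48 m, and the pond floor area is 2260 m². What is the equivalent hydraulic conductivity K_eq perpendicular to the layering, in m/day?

2.30e-05

Flow is perpendicular to layering, so the layers act in series and the equivalent K is the thickness-weighted harmonic mean.
Total thickness L = 12.0 + 3.25 + 2.96 + 10.2 = 28.41 m.
Σ(b_i/K_i) = 12.0/3.33 + 3.25/28.6 + 2.96/1990 + 10.2/8.24e-06 = 1.238e+06 d.
K_eq = L / Σ(b_i/K_i) = 28.41 / 1.238e+06 = 2.295e-05 m/day.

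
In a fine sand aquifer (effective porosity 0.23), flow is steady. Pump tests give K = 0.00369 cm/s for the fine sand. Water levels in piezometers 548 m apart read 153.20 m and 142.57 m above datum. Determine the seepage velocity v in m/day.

Convert K: 0.00369 cm/s × 864 = 3.188 m/day.
Hydraulic gradient i = (153.20 − 142.57) / 548 = 10.63 / 548 = 0.01940.
Darcy flux q = K · i = 3.188 × 0.01940 = 0.06184 m/day.
Seepage velocity v = q / n_e = 0.06184 / 0.23 = 0.2689 m/day.

0.269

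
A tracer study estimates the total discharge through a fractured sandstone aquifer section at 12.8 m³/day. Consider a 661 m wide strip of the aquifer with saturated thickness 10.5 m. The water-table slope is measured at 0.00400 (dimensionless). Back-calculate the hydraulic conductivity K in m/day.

0.461

Cross-sectional area A = 661 × 10.5 = 6940 m².
Hydraulic gradient i = 0.00400.
From Q = K·A·i, K = Q / (A·i) = 12.8 / (6940 × 0.004000) = 0.4611 m/day.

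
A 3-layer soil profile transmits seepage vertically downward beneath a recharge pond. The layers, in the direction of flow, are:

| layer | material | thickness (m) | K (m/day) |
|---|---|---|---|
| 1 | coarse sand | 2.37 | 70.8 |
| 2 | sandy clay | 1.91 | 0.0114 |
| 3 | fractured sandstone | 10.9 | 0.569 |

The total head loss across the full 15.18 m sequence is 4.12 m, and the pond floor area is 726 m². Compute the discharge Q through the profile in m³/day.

Flow is perpendicular to layering, so the layers act in series and the equivalent K is the thickness-weighted harmonic mean.
Total thickness L = 2.37 + 1.91 + 10.9 = 15.18 m.
Σ(b_i/K_i) = 2.37/70.8 + 1.91/0.0114 + 10.9/0.569 = 186.7 d.
K_eq = L / Σ(b_i/K_i) = 15.18 / 186.7 = 0.08129 m/day.
Q = K_eq · A · (Δh/L) = 0.08129 × 726 × (4.12/15.18) = 16.02 m³/day.

16.0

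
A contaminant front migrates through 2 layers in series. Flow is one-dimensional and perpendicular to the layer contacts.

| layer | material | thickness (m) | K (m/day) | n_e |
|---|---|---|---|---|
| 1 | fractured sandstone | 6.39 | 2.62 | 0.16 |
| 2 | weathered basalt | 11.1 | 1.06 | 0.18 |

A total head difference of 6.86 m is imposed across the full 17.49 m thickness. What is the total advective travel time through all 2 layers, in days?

With flow normal to the layers, continuity requires the same specific discharge q through every layer.
Σ(b_i/K_i) = 6.39/2.62 + 11.1/1.06 = 12.91 d.
q = Δh / Σ(b_i/K_i) = 6.86 / 12.91 = 0.5313 m/day.
In each layer the seepage velocity is v_i = q/n_i, so the layer transit time is t_i = b_i·n_i / q:
  layer 1 (fractured sandstone): t_1 = 6.39 × 0.16 / 0.5313 = 1.924 d
  layer 2 (weathered basalt): t_2 = 11.1 × 0.18 / 0.5313 = 3.760 d
Total t = Σ t_i = 5.684 days.

5.68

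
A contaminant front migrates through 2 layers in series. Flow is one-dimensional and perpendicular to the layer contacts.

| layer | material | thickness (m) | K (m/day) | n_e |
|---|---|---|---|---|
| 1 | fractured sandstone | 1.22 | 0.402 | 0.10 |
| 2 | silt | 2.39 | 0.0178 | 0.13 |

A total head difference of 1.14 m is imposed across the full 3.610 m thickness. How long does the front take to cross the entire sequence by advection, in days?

52.1

With flow normal to the layers, continuity requires the same specific discharge q through every layer.
Σ(b_i/K_i) = 1.22/0.402 + 2.39/0.0178 = 137.3 d.
q = Δh / Σ(b_i/K_i) = 1.14 / 137.3 = 0.008303 m/day.
In each layer the seepage velocity is v_i = q/n_i, so the layer transit time is t_i = b_i·n_i / q:
  layer 1 (fractured sandstone): t_1 = 1.22 × 0.10 / 0.008303 = 14.69 d
  layer 2 (silt): t_2 = 2.39 × 0.13 / 0.008303 = 37.42 d
Total t = Σ t_i = 52.12 days.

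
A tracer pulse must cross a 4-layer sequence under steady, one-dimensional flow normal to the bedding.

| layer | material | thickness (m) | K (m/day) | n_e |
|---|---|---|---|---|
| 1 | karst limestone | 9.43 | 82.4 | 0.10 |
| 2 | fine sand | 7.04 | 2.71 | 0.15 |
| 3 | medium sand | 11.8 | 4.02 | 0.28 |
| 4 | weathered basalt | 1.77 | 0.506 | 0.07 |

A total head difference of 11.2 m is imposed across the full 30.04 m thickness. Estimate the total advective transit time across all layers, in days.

With flow normal to the layers, continuity requires the same specific discharge q through every layer.
Σ(b_i/K_i) = 9.43/82.4 + 7.04/2.71 + 11.8/4.02 + 1.77/0.506 = 9.146 d.
q = Δh / Σ(b_i/K_i) = 11.2 / 9.146 = 1.225 m/day.
In each layer the seepage velocity is v_i = q/n_i, so the layer transit time is t_i = b_i·n_i / q:
  layer 1 (karst limestone): t_1 = 9.43 × 0.10 / 1.225 = 0.7700 d
  layer 2 (fine sand): t_2 = 7.04 × 0.15 / 1.225 = 0.8623 d
  layer 3 (medium sand): t_3 = 11.8 × 0.28 / 1.225 = 2.698 d
  layer 4 (weathered basalt): t_4 = 1.77 × 0.07 / 1.225 = 0.1012 d
Total t = Σ t_i = 4.431 days.

4.43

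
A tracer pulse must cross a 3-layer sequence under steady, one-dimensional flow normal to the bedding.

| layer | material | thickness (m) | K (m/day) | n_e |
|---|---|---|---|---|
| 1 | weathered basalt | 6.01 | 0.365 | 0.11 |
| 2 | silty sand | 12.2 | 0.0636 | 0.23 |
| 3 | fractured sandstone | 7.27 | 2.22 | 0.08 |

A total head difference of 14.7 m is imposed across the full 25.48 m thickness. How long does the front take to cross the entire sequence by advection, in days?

With flow normal to the layers, continuity requires the same specific discharge q through every layer.
Σ(b_i/K_i) = 6.01/0.365 + 12.2/0.0636 + 7.27/2.22 = 211.6 d.
q = Δh / Σ(b_i/K_i) = 14.7 / 211.6 = 0.06948 m/day.
In each layer the seepage velocity is v_i = q/n_i, so the layer transit time is t_i = b_i·n_i / q:
  layer 1 (weathered basalt): t_1 = 6.01 × 0.11 / 0.06948 = 9.515 d
  layer 2 (silty sand): t_2 = 12.2 × 0.23 / 0.06948 = 40.38 d
  layer 3 (fractured sandstone): t_3 = 7.27 × 0.08 / 0.06948 = 8.370 d
Total t = Σ t_i = 58.27 days.

58.3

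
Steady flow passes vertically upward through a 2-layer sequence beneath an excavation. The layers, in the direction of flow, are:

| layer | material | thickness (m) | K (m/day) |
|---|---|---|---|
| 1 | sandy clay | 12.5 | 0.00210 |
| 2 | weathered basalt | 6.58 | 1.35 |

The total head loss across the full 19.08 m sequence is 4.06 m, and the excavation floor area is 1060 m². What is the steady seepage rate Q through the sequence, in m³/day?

0.722

Flow is perpendicular to layering, so the layers act in series and the equivalent K is the thickness-weighted harmonic mean.
Total thickness L = 12.5 + 6.58 = 19.08 m.
Σ(b_i/K_i) = 12.5/0.00210 + 6.58/1.35 = 5957 d.
K_eq = L / Σ(b_i/K_i) = 19.08 / 5957 = 0.003203 m/day.
Q = K_eq · A · (Δh/L) = 0.003203 × 1060 × (4.06/19.08) = 0.7224 m³/day.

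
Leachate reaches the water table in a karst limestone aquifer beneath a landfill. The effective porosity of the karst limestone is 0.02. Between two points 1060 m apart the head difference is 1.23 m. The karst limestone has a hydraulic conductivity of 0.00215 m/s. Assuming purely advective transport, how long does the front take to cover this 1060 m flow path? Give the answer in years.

0.269

Convert K: 0.00215 m/s × 86400 = 185.8 m/day.
Hydraulic gradient i = Δh / L = 1.23 / 1060 = 0.001160.
Darcy flux q = K · i = 185.8 × 0.001160 = 0.2156 m/day.
Seepage velocity v = q / n_e = 0.2156 / 0.02 = 10.78 m/day.
Travel time t = L / v = 1060 / 10.78 = 98.35 days = 0.2693 years.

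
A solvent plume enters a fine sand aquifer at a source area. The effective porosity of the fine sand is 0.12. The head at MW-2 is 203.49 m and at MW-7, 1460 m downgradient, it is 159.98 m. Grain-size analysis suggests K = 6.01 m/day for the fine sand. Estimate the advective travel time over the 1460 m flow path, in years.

2.68

Hydraulic gradient i = (203.49 − 159.98) / 1460 = 43.51 / 1460 = 0.02980.
Darcy flux q = K · i = 6.010 × 0.02980 = 0.1791 m/day.
Seepage velocity v = q / n_e = 0.1791 / 0.12 = 1.493 m/day.
Travel time t = L / v = 1460 / 1.493 = 978.2 days = 2.678 years.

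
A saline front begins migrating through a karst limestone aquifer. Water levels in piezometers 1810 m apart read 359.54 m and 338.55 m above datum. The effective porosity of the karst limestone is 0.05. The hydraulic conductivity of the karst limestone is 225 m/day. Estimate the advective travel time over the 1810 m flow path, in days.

34.7

Hydraulic gradient i = (359.54 − 338.55) / 1810 = 20.99 / 1810 = 0.01160.
Darcy flux q = K · i = 225.0 × 0.01160 = 2.609 m/day.
Seepage velocity v = q / n_e = 2.609 / 0.05 = 52.19 m/day.
Travel time t = L / v = 1810 / 52.19 = 34.68 days.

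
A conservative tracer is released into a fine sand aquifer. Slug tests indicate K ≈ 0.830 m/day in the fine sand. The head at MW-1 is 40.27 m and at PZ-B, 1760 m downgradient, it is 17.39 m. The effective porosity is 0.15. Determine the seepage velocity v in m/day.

Hydraulic gradient i = (40.27 − 17.39) / 1760 = 22.88 / 1760 = 0.01300.
Darcy flux q = K · i = 0.8300 × 0.01300 = 0.01079 m/day.
Seepage velocity v = q / n_e = 0.01079 / 0.15 = 0.07193 m/day.

0.0719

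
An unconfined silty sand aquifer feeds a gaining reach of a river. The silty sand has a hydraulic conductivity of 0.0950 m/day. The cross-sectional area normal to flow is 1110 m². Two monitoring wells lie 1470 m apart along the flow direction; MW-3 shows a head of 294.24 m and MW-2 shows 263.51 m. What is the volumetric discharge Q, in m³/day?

2.20

Hydraulic gradient i = (294.24 − 263.51) / 1470 = 30.73 / 1470 = 0.02090.
Darcy's law: Q = K · A · i = 0.09500 × 1110 × 0.02090 = 2.204 m³/day.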